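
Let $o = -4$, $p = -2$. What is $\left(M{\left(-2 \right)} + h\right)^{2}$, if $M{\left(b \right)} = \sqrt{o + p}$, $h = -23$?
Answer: $\left(23 - i \sqrt{6}\right)^{2} \approx 523.0 - 112.68 i$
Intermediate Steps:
$M{\left(b \right)} = i \sqrt{6}$ ($M{\left(b \right)} = \sqrt{-4 - 2} = \sqrt{-6} = i \sqrt{6}$)
$\left(M{\left(-2 \right)} + h\right)^{2} = \left(i \sqrt{6} - 23\right)^{2} = \left(-23 + i \sqrt{6}\right)^{2}$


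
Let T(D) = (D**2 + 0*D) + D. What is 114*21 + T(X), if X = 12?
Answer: 2550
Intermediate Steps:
T(D) = D + D**2 (T(D) = (D**2 + 0) + D = D**2 + D = D + D**2)
114*21 + T(X) = 114*21 + 12*(1 + 12) = 2394 + 12*13 = 2394 + 156 = 2550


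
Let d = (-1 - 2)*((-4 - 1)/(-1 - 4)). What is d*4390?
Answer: -13170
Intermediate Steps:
d = -3 (d = -(-15)/(-5) = -(-15)*(-1)/5 = -3*1 = -3)
d*4390 = -3*4390 = -13170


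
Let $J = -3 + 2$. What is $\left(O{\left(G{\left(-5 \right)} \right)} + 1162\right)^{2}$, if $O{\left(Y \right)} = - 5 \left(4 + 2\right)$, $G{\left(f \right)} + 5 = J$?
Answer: $1281424$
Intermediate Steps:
$J = -1$
$G{\left(f \right)} = -6$ ($G{\left(f \right)} = -5 - 1 = -6$)
$O{\left(Y \right)} = -30$ ($O{\left(Y \right)} = \left(-5\right) 6 = -30$)
$\left(O{\left(G{\left(-5 \right)} \right)} + 1162\right)^{2} = \left(-30 + 1162\right)^{2} = 1132^{2} = 1281424$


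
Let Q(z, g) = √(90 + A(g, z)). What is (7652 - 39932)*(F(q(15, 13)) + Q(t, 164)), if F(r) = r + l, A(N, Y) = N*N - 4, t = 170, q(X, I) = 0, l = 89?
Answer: -2872920 - 96840*√2998 ≈ -8.1753e+6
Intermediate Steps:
A(N, Y) = -4 + N² (A(N, Y) = N² - 4 = -4 + N²)
F(r) = 89 + r (F(r) = r + 89 = 89 + r)
Q(z, g) = √(86 + g²) (Q(z, g) = √(90 + (-4 + g²)) = √(86 + g²))
(7652 - 39932)*(F(q(15, 13)) + Q(t, 164)) = (7652 - 39932)*((89 + 0) + √(86 + 164²)) = -32280*(89 + √(86 + 26896)) = -32280*(89 + √26982) = -32280*(89 + 3*√2998) = -2872920 - 96840*√2998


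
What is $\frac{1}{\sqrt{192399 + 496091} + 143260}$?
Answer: $\frac{14326}{2052273911} - \frac{11 \sqrt{5690}}{20522739110} \approx 6.9401 \cdot 10^{-6}$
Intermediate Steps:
$\frac{1}{\sqrt{192399 + 496091} + 143260} = \frac{1}{\sqrt{688490} + 143260} = \frac{1}{11 \sqrt{5690} + 143260} = \frac{1}{143260 + 11 \sqrt{5690}}$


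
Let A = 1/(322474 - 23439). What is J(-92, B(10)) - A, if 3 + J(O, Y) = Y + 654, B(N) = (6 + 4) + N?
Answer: 200652484/299035 ≈ 671.00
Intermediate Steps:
B(N) = 10 + N
J(O, Y) = 651 + Y (J(O, Y) = -3 + (Y + 654) = -3 + (654 + Y) = 651 + Y)
A = 1/299035 ≈ 3.3441e-6
J(-92, B(10)) - A = (651 + (10 + 10)) - 1*1/299035 = (651 + 20) - 1/299035 = 671 - 1/299035 = 200652484/299035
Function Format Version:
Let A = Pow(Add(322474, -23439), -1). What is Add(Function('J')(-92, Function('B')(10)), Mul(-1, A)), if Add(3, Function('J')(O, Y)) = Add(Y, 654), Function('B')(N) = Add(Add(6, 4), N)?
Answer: Rational(200652484, 299035) ≈ 671.00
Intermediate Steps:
Function('B')(N) = Add(10, N)
Function('J')(O, Y) = Add(651, Y) (Function('J')(O, Y) = Add(-3, Add(Y, 654)) = Add(-3, Add(654, Y)) = Add(651, Y))
A = Rational(1, 299035) (A = Pow(299035, -1) = Rational(1, 299035) ≈ 3.3441e-6)
Add(Function('J')(-92, Function('B')(10)), Mul(-1, A)) = Add(Add(651, Add(10, 10)), Mul(-1, Rational(1, 299035))) = Add(Add(651, 20), Rational(-1, 299035)) = Add(671, Rational(-1, 299035)) = Rational(200652484, 299035)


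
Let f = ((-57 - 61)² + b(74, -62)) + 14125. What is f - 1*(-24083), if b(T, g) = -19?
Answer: 52113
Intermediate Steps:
f = 28030 (f = ((-57 - 61)² - 19) + 14125 = ((-118)² - 19) + 14125 = (13924 - 19) + 14125 = 13905 + 14125 = 28030)
f - 1*(-24083) = 28030 - 1*(-24083) = 28030 + 24083 = 52113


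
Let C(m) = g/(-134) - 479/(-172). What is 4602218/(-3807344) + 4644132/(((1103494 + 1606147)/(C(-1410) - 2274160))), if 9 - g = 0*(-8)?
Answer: -57924269810075837027285/14860969248747512 ≈ -3.8977e+6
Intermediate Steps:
g = 9 (g = 9 - 0*(-8) = 9 - 1*0 = 9 + 0 = 9)
C(m) = 31319/11524 (C(m) = 9/(-134) - 479/(-172) = 9*(-1/134) - 479*(-1/172) = -9/134 + 479/172 = 31319/11524)
4602218/(-3807344) + 4644132/(((1103494 + 1606147)/(C(-1410) - 2274160))) = 4602218/(-3807344) + 4644132/(((1103494 + 1606147)/(31319/11524 - 2274160))) = 4602218*(-1/3807344) + 4644132/((2709641/(-26207388521/11524))) = -2301109/1903672 + 4644132/((2709641*(-11524/26207388521))) = -2301109/1903672 + 4644132/(-31225902884/26207388521) = -2301109/1903672 + 4644132*(-26207388521/31225902884) = -2301109/1903672 - 30427642916702193/7806475721 = -57924269810075837027285/14860969248747512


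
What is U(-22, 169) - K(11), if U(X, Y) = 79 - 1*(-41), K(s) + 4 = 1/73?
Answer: 9051/73 ≈ 123.99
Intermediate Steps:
K(s) = -291/73 (K(s) = -4 + 1/73 = -291/73)
U(X, Y) = 120 (U(X, Y) = 79 + 41 = 120)
U(-22, 169) - K(11) = 120 - 1*(-291/73) = 120 + 291/73 = 9051/73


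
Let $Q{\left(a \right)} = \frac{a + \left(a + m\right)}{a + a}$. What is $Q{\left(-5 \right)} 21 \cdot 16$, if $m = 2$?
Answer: $\frac{1344}{5} \approx 268.8$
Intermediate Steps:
$Q{\left(a \right)} = \frac{2 + 2 a}{2 a}$ ($Q{\left(a \right)} = \frac{a + \left(a + 2\right)}{a + a} = \frac{a + \left(2 + a\right)}{2 a} = \left(2 + 2 a\right) \frac{1}{2 a} = \frac{2 + 2 a}{2 a}$)
$Q{\left(-5 \right)} 21 \cdot 16 = \frac{1 - 5}{-5} \cdot 21 \cdot 16 = \left(- \frac{1}{5}\right) \left(-4\right) 21 \cdot 16 = \frac{4}{5} \cdot 21 \cdot 16 = \frac{84}{5} \cdot 16 = \frac{1344}{5}$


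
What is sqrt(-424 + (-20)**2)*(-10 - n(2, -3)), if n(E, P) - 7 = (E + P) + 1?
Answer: -34*I*sqrt(6) ≈ -83.283*I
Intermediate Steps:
n(E, P) = 8 + E + P (n(E, P) = 7 + ((E + P) + 1) = 7 + (1 + E + P) = 8 + E + P)
sqrt(-424 + (-20)**2)*(-10 - n(2, -3)) = sqrt(-424 + (-20)**2)*(-10 - (8 + 2 - 3)) = sqrt(-424 + 400)*(-10 - 1*7) = sqrt(-24)*(-10 - 7) = (2*I*sqrt(6))*(-17) = -34*I*sqrt(6)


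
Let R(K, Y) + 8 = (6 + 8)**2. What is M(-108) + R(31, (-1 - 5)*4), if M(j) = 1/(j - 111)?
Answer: 41171/219 ≈ 188.00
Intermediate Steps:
R(K, Y) = 188 (R(K, Y) = -8 + (6 + 8)**2 = -8 + 14**2 = -8 + 196 = 188)
M(j) = 1/(-111 + j)
M(-108) + R(31, (-1 - 5)*4) = 1/(-111 - 108) + 188 = 1/(-219) + 188 = -1/219 + 188 = 41171/219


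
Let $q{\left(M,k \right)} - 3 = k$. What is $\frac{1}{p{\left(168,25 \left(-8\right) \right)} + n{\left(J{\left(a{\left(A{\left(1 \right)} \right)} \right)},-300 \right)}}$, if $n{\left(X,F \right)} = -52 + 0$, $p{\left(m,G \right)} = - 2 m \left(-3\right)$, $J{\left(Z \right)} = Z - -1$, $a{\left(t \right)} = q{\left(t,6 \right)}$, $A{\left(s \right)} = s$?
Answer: $\frac{1}{956} \approx 0.001046$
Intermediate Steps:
$q{\left(M,k \right)} = 3 + k$
$a{\left(t \right)} = 9$ ($a{\left(t \right)} = 3 + 6 = 9$)
$J{\left(Z \right)} = 1 + Z$ ($J{\left(Z \right)} = Z + 1 = 1 + Z$)
$p{\left(m,G \right)} = 6 m$
$n{\left(X,F \right)} = -52$
$\frac{1}{p{\left(168,25 \left(-8\right) \right)} + n{\left(J{\left(a{\left(A{\left(1 \right)} \right)} \right)},-300 \right)}} = \frac{1}{6 \cdot 168 - 52} = \frac{1}{1008 - 52} = \frac{1}{956}$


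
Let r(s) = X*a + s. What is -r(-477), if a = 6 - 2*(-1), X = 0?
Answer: 477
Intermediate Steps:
a = 8 (a = 6 + 2 = 8)
r(s) = s (r(s) = 0*8 + s = 0 + s = s)
-r(-477) = -1*(-477) = 477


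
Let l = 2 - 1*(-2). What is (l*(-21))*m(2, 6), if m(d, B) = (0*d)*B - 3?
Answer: 252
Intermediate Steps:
m(d, B) = -3 (m(d, B) = 0*B - 3 = 0 - 3 = -3)
l = 4 (l = 2 + 2 = 4)
(l*(-21))*m(2, 6) = (4*(-21))*(-3) = -84*(-3) = 252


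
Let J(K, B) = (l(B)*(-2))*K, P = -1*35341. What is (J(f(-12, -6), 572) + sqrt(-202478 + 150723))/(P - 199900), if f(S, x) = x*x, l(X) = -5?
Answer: -360/235241 - I*sqrt(51755)/235241 ≈ -0.0015303 - 0.00096708*I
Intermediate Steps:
f(S, x) = x**2
P = -35341
J(K, B) = 10*K (J(K, B) = (-5*(-2))*K = 10*K)
(J(f(-12, -6), 572) + sqrt(-202478 + 150723))/(P - 199900) = (10*(-6)**2 + sqrt(-202478 + 150723))/(-35341 - 199900) = (10*36 + sqrt(-51755))/(-235241) = (360 + I*sqrt(51755))*(-1/235241) = -360/235241 - I*sqrt(51755)/235241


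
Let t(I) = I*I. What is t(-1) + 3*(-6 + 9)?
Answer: 10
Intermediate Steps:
t(I) = I**2
t(-1) + 3*(-6 + 9) = (-1)**2 + 3*(-6 + 9) = 1 + 3*3 = 1 + 9 = 10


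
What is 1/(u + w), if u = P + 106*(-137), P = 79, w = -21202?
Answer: -1/35645 ≈ -2.8054e-5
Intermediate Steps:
u = -14443 (u = 79 + 106*(-137) = 79 - 14522 = -14443)
1/(u + w) = 1/(-14443 - 21202) = 1/(-35645) = -1/35645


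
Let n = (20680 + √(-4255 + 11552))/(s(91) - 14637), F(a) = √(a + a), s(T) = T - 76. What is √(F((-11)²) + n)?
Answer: √(-302382960 - 14622*√7297 + 2351831724*√2)/14622 ≈ 3.7598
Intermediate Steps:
s(T) = -76 + T
F(a) = √2*√a (F(a) = √(2*a) = √2*√a)
n = -10340/7311 - √7297/14622 (n = (20680 + √(-4255 + 11552))/((-76 + 91) - 14637) = (20680 + √7297)/(15 - 14637) = (20680 + √7297)/(-14622) = (20680 + √7297)*(-1/14622) = -10340/7311 - √7297/14622 ≈ -1.4201)
√(F((-11)²) + n) = √(√2*√((-11)²) + (-10340/7311 - √7297/14622)) = √(√2*√121 + (-10340/7311 - √7297/14622)) = √(√2*11 + (-10340/7311 - √7297/14622)) = √(11*√2 + (-10340/7311 - √7297/14622)) = √(-10340/7311 + 11*√2 - √7297/14622)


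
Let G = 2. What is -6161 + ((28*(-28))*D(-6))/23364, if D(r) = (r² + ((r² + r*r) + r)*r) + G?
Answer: -35916233/5841 ≈ -6149.0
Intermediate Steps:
D(r) = 2 + r² + r*(r + 2*r²) (D(r) = (r² + ((r² + r*r) + r)*r) + 2 = (r² + ((r² + r²) + r)*r) + 2 = (r² + (2*r² + r)*r) + 2 = (r² + (r + 2*r²)*r) + 2 = (r² + r*(r + 2*r²)) + 2 = 2 + r² + r*(r + 2*r²))
-6161 + ((28*(-28))*D(-6))/23364 = -6161 + ((28*(-28))*(2 + 2*(-6)² + 2*(-6)³))/23364 = -6161 - 784*(2 + 2*36 + 2*(-216))*(1/23364) = -6161 - 784*(2 + 72 - 432)*(1/23364) = -6161 - 784*(-358)*(1/23364) = -6161 + 280672*(1/23364) = -6161 + 70168/5841 = -35916233/5841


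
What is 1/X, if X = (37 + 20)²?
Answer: 1/3249 ≈ 0.00030779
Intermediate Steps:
X = 3249 (X = 57² = 3249)
1/X = 1/3249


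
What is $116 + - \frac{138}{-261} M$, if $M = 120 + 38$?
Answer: $\frac{17360}{87} \approx 199.54$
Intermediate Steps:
$M = 158$
$116 + - \frac{138}{-261} M = 116 + - \frac{138}{-261} \cdot 158 = 116 + \left(-138\right) \left(- \frac{1}{261}\right) 158 = 116 + \frac{46}{87} \cdot 158 = 116 + \frac{7268}{87} = \frac{17360}{87}$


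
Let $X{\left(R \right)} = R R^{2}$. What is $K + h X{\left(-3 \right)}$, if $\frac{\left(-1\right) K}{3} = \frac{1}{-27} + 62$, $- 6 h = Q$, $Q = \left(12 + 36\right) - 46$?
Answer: $- \frac{1592}{9} \approx -176.89$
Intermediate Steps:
$X{\left(R \right)} = R^{3}$
$Q = 2$ ($Q = 48 - 46 = 2$)
$h = - \frac{1}{3}$ ($h = \left(- \frac{1}{6}\right) 2 = - \frac{1}{3} \approx -0.33333$)
$K = - \frac{1673}{9}$ ($K = - 3 \left(\frac{1}{-27} + 62\right) = - 3 \left(- \frac{1}{27} + 62\right) = \left(-3\right) \frac{1673}{27} = - \frac{1673}{9} \approx -185.89$)
$K + h X{\left(-3 \right)} = - \frac{1673}{9} - \frac{\left(-3\right)^{3}}{3} = - \frac{1673}{9} - -9 = - \frac{1673}{9} + 9 = - \frac{1592}{9}$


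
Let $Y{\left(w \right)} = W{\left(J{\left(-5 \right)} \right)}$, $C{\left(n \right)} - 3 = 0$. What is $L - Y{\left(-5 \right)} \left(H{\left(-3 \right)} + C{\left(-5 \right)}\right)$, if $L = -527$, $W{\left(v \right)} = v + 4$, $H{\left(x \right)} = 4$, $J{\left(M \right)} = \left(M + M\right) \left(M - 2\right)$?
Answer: $-1045$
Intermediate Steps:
$C{\left(n \right)} = 3$ ($C{\left(n \right)} = 3 + 0 = 3$)
$J{\left(M \right)} = 2 M \left(-2 + M\right)$
$W{\left(v \right)} = 4 + v$
$Y{\left(w \right)} = 74$ ($Y{\left(w \right)} = 4 + 2 \left(-5\right) \left(-2 - 5\right) = 4 + 2 \left(-5\right) \left(-7\right) = 4 + 70 = 74$)
$L - Y{\left(-5 \right)} \left(H{\left(-3 \right)} + C{\left(-5 \right)}\right) = -527 - 74 \left(4 + 3\right) = -527 - 74 \cdot 7 = -527 - 518 = -1045$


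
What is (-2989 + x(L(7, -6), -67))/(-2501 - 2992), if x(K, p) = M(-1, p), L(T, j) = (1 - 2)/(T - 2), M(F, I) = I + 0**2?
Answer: 3056/5493 ≈ 0.55634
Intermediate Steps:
M(F, I) = I (M(F, I) = I + 0 = I)
L(T, j) = -1/(-2 + T)
x(K, p) = p
(-2989 + x(L(7, -6), -67))/(-2501 - 2992) = (-2989 - 67)/(-2501 - 2992) = -3056/(-5493) = -3056*(-1/5493) = 3056/5493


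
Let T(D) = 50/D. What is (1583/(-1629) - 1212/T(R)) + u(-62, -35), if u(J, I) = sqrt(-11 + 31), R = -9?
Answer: 8844991/40725 + 2*sqrt(5) ≈ 221.66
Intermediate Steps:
u(J, I) = 2*sqrt(5) (u(J, I) = sqrt(20) = 2*sqrt(5))
(1583/(-1629) - 1212/T(R)) + u(-62, -35) = (1583/(-1629) - 1212/(50/(-9))) + 2*sqrt(5) = (1583*(-1/1629) - 1212/(50*(-1/9))) + 2*sqrt(5) = (-1583/1629 - 1212/(-50/9)) + 2*sqrt(5) = (-1583/1629 - 1212*(-9/50)) + 2*sqrt(5) = (-1583/1629 + 5454/25) + 2*sqrt(5) = 8844991/40725 + 2*sqrt(5)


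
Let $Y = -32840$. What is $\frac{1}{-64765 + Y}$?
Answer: $- \frac{1}{97605} \approx -1.0245 \cdot 10^{-5}$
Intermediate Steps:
$\frac{1}{-64765 + Y} = \frac{1}{-64765 - 32840} = \frac{1}{-97605} = - \frac{1}{97605}$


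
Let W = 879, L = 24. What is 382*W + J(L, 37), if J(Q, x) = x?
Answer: 335815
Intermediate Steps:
382*W + J(L, 37) = 382*879 + 37 = 335778 + 37 = 335815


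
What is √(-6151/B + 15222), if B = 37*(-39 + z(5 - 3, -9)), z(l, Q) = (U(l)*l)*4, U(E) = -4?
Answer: √105065144315/2627 ≈ 123.39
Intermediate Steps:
z(l, Q) = -16*l (z(l, Q) = -4*l*4 = -16*l)
B = -2627 (B = 37*(-39 - 16*(5 - 3)) = 37*(-39 - 16*2) = 37*(-39 - 32) = 37*(-71) = -2627)
√(-6151/B + 15222) = √(-6151/(-2627) + 15222) = √(-6151*(-1/2627) + 15222) = √(6151/2627 + 15222) = √(39994345/2627) = √105065144315/2627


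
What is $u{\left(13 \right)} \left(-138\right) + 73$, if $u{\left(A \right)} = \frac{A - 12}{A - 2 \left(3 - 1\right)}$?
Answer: $\frac{173}{3} \approx 57.667$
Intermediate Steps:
$u{\left(A \right)} = \frac{-12 + A}{-4 + A}$ ($u{\left(A \right)} = \frac{-12 + A}{A - 4} = \frac{-12 + A}{-4 + A}$)
$u{\left(13 \right)} \left(-138\right) + 73 = \frac{-12 + 13}{-4 + 13} \left(-138\right) + 73 = \frac{1}{9} \cdot 1 \left(-138\right) + 73 = \frac{1}{9} \left(-138\right) + 73 = - \frac{46}{3} + 73 = \frac{173}{3}$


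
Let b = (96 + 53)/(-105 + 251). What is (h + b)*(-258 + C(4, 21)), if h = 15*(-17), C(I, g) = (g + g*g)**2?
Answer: -3952575033/73 ≈ -5.4145e+7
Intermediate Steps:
C(I, g) = (g + g**2)**2
b = 149/146 ≈ 1.0205
h = -255
(h + b)*(-258 + C(4, 21)) = (-255 + 149/146)*(-258 + 21**2*(1 + 21)**2) = -37081*(-258 + 441*22**2)/146 = -37081*(-258 + 441*484)/146 = -37081*(-258 + 213444)/146 = -37081/146*213186 = -3952575033/73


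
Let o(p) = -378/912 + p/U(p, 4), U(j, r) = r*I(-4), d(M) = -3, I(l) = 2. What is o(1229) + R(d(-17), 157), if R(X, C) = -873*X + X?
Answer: 52615/19 ≈ 2769.2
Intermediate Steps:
U(j, r) = 2*r (U(j, r) = r*2 = 2*r)
R(X, C) = -872*X
o(p) = -63/152 + p/8 (o(p) = -378/912 + p/((2*4)) = -378*1/912 + p/8 = -63/152 + p*(⅛) = -63/152 + p/8)
o(1229) + R(d(-17), 157) = (-63/152 + (⅛)*1229) - 872*(-3) = (-63/152 + 1229/8) + 2616 = 2911/19 + 2616 = 52615/19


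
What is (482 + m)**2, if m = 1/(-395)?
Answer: 36247971321/156025 ≈ 2.3232e+5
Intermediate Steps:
m = -1/395 ≈ -0.0025316
(482 + m)**2 = (482 - 1/395)**2 = (190389/395)**2 = 36247971321/156025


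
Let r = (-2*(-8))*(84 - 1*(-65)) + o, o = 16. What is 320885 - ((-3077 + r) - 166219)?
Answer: 487781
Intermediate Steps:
r = 2400 (r = (-2*(-8))*(84 - 1*(-65)) + 16 = 16*(84 + 65) + 16 = 16*149 + 16 = 2384 + 16 = 2400)
320885 - ((-3077 + r) - 166219) = 320885 - ((-3077 + 2400) - 166219) = 320885 - (-677 - 166219) = 320885 - 1*(-166896) = 320885 + 166896 = 487781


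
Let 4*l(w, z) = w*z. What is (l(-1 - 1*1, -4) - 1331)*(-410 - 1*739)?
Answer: 1527021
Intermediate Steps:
l(w, z) = w*z/4 (l(w, z) = (w*z)/4 = w*z/4)
(l(-1 - 1*1, -4) - 1331)*(-410 - 1*739) = ((¼)*(-1 - 1*1)*(-4) - 1331)*(-410 - 1*739) = ((¼)*(-1 - 1)*(-4) - 1331)*(-410 - 739) = ((¼)*(-2)*(-4) - 1331)*(-1149) = (2 - 1331)*(-1149) = -1329*(-1149) = 1527021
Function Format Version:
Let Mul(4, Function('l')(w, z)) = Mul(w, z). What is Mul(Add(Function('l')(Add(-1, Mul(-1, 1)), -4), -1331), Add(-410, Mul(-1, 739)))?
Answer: 1527021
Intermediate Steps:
Function('l')(w, z) = Mul(Rational(1, 4), w, z) (Function('l')(w, z) = Mul(Rational(1, 4), Mul(w, z)) = Mul(Rational(1, 4), w, z))
Mul(Add(Function('l')(Add(-1, Mul(-1, 1)), -4), -1331), Add(-410, Mul(-1, 739))) = Mul(Add(Mul(Rational(1, 4), Add(-1, Mul(-1, 1)), -4), -1331), Add(-410, Mul(-1, 739))) = Mul(Add(Mul(Rational(1, 4), Add(-1, -1), -4), -1331), Add(-410, -739)) = Mul(Add(Mul(Rational(1, 4), -2, -4), -1331), -1149) = Mul(Add(2, -1331), -1149) = Mul(-1329, -1149) = 1527021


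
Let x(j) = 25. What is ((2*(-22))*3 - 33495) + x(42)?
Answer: -33602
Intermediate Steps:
((2*(-22))*3 - 33495) + x(42) = ((2*(-22))*3 - 33495) + 25 = (-44*3 - 33495) + 25 = (-132 - 33495) + 25 = -33627 + 25 = -33602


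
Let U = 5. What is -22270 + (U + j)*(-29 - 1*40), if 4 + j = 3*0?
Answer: -22339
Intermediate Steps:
j = -4 (j = -4 + 3*0 = -4 + 0 = -4)
-22270 + (U + j)*(-29 - 1*40) = -22270 + (5 - 4)*(-29 - 1*40) = -22270 + 1*(-29 - 40) = -22270 + 1*(-69) = -22270 - 69 = -22339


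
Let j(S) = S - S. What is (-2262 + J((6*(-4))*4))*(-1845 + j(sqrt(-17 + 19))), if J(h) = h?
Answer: 4350510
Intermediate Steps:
j(S) = 0
(-2262 + J((6*(-4))*4))*(-1845 + j(sqrt(-17 + 19))) = (-2262 + (6*(-4))*4)*(-1845 + 0) = (-2262 - 24*4)*(-1845) = (-2262 - 96)*(-1845) = -2358*(-1845) = 4350510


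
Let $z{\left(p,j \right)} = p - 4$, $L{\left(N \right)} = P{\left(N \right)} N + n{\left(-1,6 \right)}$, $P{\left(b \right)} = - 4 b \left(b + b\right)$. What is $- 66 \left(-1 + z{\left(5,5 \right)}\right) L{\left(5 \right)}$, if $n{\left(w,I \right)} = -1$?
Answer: $0$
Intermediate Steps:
$P{\left(b \right)} = - 8 b^{2}$ ($P{\left(b \right)} = - 4 b 2 b = - 8 b^{2}$)
$L{\left(N \right)} = -1 - 8 N^{3}$ ($L{\left(N \right)} = - 8 N^{2} N - 1 = - 8 N^{3} - 1 = -1 - 8 N^{3}$)
$z{\left(p,j \right)} = -4 + p$
$- 66 \left(-1 + z{\left(5,5 \right)}\right) L{\left(5 \right)} = - 66 \left(-1 + \left(-4 + 5\right)\right) \left(-1 - 8 \cdot 5^{3}\right) = - 66 \left(-1 + 1\right) \left(-1 - 1000\right) = \left(-66\right) 0 \left(-1 - 1000\right) = 0 \left(-1001\right) = 0$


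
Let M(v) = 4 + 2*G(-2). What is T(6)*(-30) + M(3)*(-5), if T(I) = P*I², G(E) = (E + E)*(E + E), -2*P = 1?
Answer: 360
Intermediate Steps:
P = -½ (P = -½*1 = -½ ≈ -0.50000)
G(E) = 4*E² (G(E) = (2*E)*(2*E) = 4*E²)
M(v) = 36 (M(v) = 4 + 2*(4*(-2)²) = 4 + 2*(4*4) = 4 + 2*16 = 4 + 32 = 36)
T(I) = -I²/2
T(6)*(-30) + M(3)*(-5) = -½*6²*(-30) + 36*(-5) = -½*36*(-30) - 180 = -18*(-30) - 180 = 540 - 180 = 360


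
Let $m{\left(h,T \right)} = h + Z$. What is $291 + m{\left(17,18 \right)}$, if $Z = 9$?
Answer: $317$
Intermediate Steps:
$m{\left(h,T \right)} = 9 + h$ ($m{\left(h,T \right)} = h + 9 = 9 + h$)
$291 + m{\left(17,18 \right)} = 291 + \left(9 + 17\right) = 291 + 26 = 317$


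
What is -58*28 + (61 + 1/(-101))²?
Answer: 21379176/10201 ≈ 2095.8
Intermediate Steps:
-58*28 + (61 + 1/(-101))² = -1624 + (61 - 1/101)² = -1624 + (6160/101)² = -1624 + 37945600/10201 = 21379176/10201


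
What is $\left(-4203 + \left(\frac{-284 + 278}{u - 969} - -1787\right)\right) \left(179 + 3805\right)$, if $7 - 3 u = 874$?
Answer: $- \frac{6054329424}{629} \approx -9.6253 \cdot 10^{6}$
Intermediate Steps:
$u = -289$ ($u = \frac{7}{3} - \frac{874}{3} = -289$)
$\left(-4203 + \left(\frac{-284 + 278}{u - 969} - -1787\right)\right) \left(179 + 3805\right) = \left(-4203 + \left(\frac{-284 + 278}{-289 - 969} - -1787\right)\right) \left(179 + 3805\right) = \left(-4203 + \left(- \frac{6}{-1258} + 1787\right)\right) 3984 = \left(-4203 + \left(\left(-6\right) \left(- \frac{1}{1258}\right) + 1787\right)\right) 3984 = \left(-4203 + \left(\frac{3}{629} + 1787\right)\right) 3984 = \left(-4203 + \frac{1124026}{629}\right) 3984 = \left(- \frac{1519661}{629}\right) 3984 = - \frac{6054329424}{629}$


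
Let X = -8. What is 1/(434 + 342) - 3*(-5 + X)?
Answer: 30265/776 ≈ 39.001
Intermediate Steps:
1/(434 + 342) - 3*(-5 + X) = 1/(434 + 342) - 3*(-5 - 8) = 1/776 - 3*(-13) = 1/776 - 1*(-39) = 1/776 + 39 = 30265/776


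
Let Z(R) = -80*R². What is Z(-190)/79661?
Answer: -2888000/79661 ≈ -36.254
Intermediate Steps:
Z(-190)/79661 = -80*(-190)²/79661 = -80*36100*(1/79661) = -2888000*1/79661 = -2888000/79661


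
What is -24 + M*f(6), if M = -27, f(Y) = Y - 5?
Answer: -51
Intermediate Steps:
f(Y) = -5 + Y
-24 + M*f(6) = -24 - 27*(-5 + 6) = -24 - 27*1 = -24 - 27 = -51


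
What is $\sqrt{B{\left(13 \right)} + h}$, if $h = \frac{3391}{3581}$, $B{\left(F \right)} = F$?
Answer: $\frac{2 \sqrt{44712366}}{3581} \approx 3.7346$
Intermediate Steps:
$h = \frac{3391}{3581}$ ($h = 3391 \cdot \frac{1}{3581} = \frac{3391}{3581} \approx 0.94694$)
$\sqrt{B{\left(13 \right)} + h} = \sqrt{13 + \frac{3391}{3581}} = \sqrt{\frac{49944}{3581}} = \frac{2 \sqrt{44712366}}{3581}$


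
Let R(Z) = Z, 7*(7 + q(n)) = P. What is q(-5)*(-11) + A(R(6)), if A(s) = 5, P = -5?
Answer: 629/7 ≈ 89.857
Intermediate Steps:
q(n) = -54/7 (q(n) = -7 + (⅐)*(-5) = -7 - 5/7 = -54/7)
q(-5)*(-11) + A(R(6)) = -54/7*(-11) + 5 = 594/7 + 5 = 629/7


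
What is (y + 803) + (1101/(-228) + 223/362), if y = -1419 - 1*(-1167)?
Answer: 7521603/13756 ≈ 546.79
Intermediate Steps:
y = -252 (y = -1419 + 1167 = -252)
(y + 803) + (1101/(-228) + 223/362) = (-252 + 803) + (1101/(-228) + 223/362) = 551 + (1101*(-1/228) + 223*(1/362)) = 551 + (-367/76 + 223/362) = 551 - 57953/13756 = 7521603/13756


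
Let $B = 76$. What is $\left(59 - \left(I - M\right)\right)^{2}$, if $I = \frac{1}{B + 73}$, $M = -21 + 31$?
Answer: $\frac{105678400}{22201} \approx 4760.1$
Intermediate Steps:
$M = 10$
$I = \frac{1}{149}$ ($I = \frac{1}{76 + 73} = \frac{1}{149} \approx 0.0067114$)
$\left(59 - \left(I - M\right)\right)^{2} = \left(59 + \left(10 - \frac{1}{149}\right)\right)^{2} = \left(59 + \frac{1489}{149}\right)^{2} = \left(\frac{10280}{149}\right)^{2} = \frac{105678400}{22201}$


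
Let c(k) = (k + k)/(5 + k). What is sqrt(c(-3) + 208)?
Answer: sqrt(205) ≈ 14.318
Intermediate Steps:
c(k) = 2*k/(5 + k) (c(k) = (2*k)/(5 + k) = 2*k/(5 + k))
sqrt(c(-3) + 208) = sqrt(2*(-3)/(5 - 3) + 208) = sqrt(2*(-3)/2 + 208) = sqrt(2*(-3)*(1/2) + 208) = sqrt(-3 + 208) = sqrt(205)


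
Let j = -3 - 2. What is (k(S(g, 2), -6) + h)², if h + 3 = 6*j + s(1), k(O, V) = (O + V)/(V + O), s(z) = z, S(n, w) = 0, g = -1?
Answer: 961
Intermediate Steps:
k(O, V) = 1 (k(O, V) = (O + V)/(O + V) = 1)
j = -5
h = -32 (h = -3 + (6*(-5) + 1) = -3 + (-30 + 1) = -3 - 29 = -32)
(k(S(g, 2), -6) + h)² = (1 - 32)² = (-31)² = 961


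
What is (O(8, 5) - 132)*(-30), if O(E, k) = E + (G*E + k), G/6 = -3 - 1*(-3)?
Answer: 3570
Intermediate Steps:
G = 0 (G = 6*(-3 - 1*(-3)) = 6*(-3 + 3) = 6*0 = 0)
O(E, k) = E + k (O(E, k) = E + (0*E + k) = E + (0 + k) = E + k)
(O(8, 5) - 132)*(-30) = ((8 + 5) - 132)*(-30) = (13 - 132)*(-30) = -119*(-30) = 3570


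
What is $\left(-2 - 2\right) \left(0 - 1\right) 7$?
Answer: $28$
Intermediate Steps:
$\left(-2 - 2\right) \left(0 - 1\right) 7 = \left(-2 - 2\right) \left(-1\right) 7 = \left(-4\right) \left(-1\right) 7 = 4 \cdot 7 = 28$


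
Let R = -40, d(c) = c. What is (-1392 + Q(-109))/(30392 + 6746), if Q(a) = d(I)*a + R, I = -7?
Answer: -669/37138 ≈ -0.018014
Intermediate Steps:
Q(a) = -40 - 7*a (Q(a) = -7*a - 40 = -40 - 7*a)
(-1392 + Q(-109))/(30392 + 6746) = (-1392 + (-40 - 7*(-109)))/(30392 + 6746) = (-1392 + (-40 + 763))/37138 = (-1392 + 723)*(1/37138) = -669*1/37138 = -669/37138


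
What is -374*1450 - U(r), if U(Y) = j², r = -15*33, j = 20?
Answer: -542700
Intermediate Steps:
r = -495
U(Y) = 400 (U(Y) = 20² = 400)
-374*1450 - U(r) = -374*1450 - 1*400 = -542300 - 400 = -542700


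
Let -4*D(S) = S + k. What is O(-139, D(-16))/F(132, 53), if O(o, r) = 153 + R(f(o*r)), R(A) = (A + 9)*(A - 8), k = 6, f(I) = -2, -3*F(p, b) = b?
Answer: -249/53 ≈ -4.6981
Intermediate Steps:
F(p, b) = -b/3
R(A) = (-8 + A)*(9 + A) (R(A) = (9 + A)*(-8 + A) = (-8 + A)*(9 + A))
D(S) = -3/2 - S/4 (D(S) = -(S + 6)/4 = -(6 + S)/4 = -3/2 - S/4)
O(o, r) = 83 (O(o, r) = 153 + (-72 - 2 + (-2)²) = 153 + (-72 - 2 + 4) = 153 - 70 = 83)
O(-139, D(-16))/F(132, 53) = 83/((-⅓*53)) = 83/(-53/3) = 83*(-3/53) = -249/53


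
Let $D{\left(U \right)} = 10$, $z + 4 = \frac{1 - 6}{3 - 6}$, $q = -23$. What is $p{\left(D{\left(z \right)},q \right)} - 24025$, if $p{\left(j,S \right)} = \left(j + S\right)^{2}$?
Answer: $-23856$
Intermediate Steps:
$z = - \frac{7}{3}$ ($z = -4 + \frac{1 - 6}{3 - 6} = -4 - \frac{5}{-3} = -4 - - \frac{5}{3} = -4 + \frac{5}{3} = - \frac{7}{3} \approx -2.3333$)
$p{\left(j,S \right)} = \left(S + j\right)^{2}$
$p{\left(D{\left(z \right)},q \right)} - 24025 = \left(-23 + 10\right)^{2} - 24025 = \left(-13\right)^{2} - 24025 = 169 - 24025 = -23856$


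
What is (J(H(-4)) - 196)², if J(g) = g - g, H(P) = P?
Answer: 38416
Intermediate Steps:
J(g) = 0
(J(H(-4)) - 196)² = (0 - 196)² = (-196)² = 38416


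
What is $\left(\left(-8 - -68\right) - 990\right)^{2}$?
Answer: $864900$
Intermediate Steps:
$\left(\left(-8 - -68\right) - 990\right)^{2} = \left(\left(-8 + 68\right) - 990\right)^{2} = \left(60 - 990\right)^{2} = \left(-930\right)^{2} = 864900$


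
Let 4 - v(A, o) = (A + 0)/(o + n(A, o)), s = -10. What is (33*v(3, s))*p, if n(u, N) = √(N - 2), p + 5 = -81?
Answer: -339141/28 - 4257*I*√3/28 ≈ -12112.0 - 263.33*I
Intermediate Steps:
p = -86 (p = -5 - 81 = -86)
n(u, N) = √(-2 + N)
v(A, o) = 4 - A/(o + √(-2 + o)) (v(A, o) = 4 - (A + 0)/(o + √(-2 + o)) = 4 - A/(o + √(-2 + o)))
(33*v(3, s))*p = (33*((-1*3 + 4*(-10) + 4*√(-2 - 10))/(-10 + √(-2 - 10))))*(-86) = (33*((-3 - 40 + 4*√(-12))/(-10 + √(-12))))*(-86) = (33*((-3 - 40 + 4*(2*I*√3))/(-10 + 2*I*√3)))*(-86) = (33*((-3 - 40 + 8*I*√3)/(-10 + 2*I*√3)))*(-86) = (33*((-43 + 8*I*√3)/(-10 + 2*I*√3)))*(-86) = (33*(-43 + 8*I*√3)/(-10 + 2*I*√3))*(-86) = -2838*(-43 + 8*I*√3)/(-10 + 2*I*√3)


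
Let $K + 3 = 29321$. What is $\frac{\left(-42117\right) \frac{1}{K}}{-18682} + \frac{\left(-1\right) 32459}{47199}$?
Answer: $- \frac{17776419115801}{25851783228324} \approx -0.68763$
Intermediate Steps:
$K = 29318$ ($K = -3 + 29321 = 29318$)
$\frac{\left(-42117\right) \frac{1}{K}}{-18682} + \frac{\left(-1\right) 32459}{47199} = \frac{\left(-42117\right) \frac{1}{29318}}{-18682} + \frac{\left(-1\right) 32459}{47199} = \left(-42117\right) \frac{1}{29318} \left(- \frac{1}{18682}\right) - \frac{32459}{47199} = \left(- \frac{42117}{29318}\right) \left(- \frac{1}{18682}\right) - \frac{32459}{47199} = \frac{42117}{547718876} - \frac{32459}{47199} = - \frac{17776419115801}{25851783228324}$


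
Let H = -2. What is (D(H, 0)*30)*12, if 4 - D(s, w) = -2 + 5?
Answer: 360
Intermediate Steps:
D(s, w) = 1 (D(s, w) = 4 - (-2 + 5) = 4 - 1*3 = 4 - 3 = 1)
(D(H, 0)*30)*12 = (1*30)*12 = 30*12 = 360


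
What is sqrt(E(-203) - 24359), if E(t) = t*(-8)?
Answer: I*sqrt(22735) ≈ 150.78*I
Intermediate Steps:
E(t) = -8*t
sqrt(E(-203) - 24359) = sqrt(-8*(-203) - 24359) = sqrt(1624 - 24359) = sqrt(-22735) = I*sqrt(22735)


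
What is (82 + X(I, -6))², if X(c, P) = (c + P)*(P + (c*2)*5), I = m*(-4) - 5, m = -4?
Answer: 362404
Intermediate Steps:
I = 11 (I = -4*(-4) - 5 = 16 - 5 = 11)
X(c, P) = (P + c)*(P + 10*c) (X(c, P) = (P + c)*(P + (2*c)*5) = (P + c)*(P + 10*c))
(82 + X(I, -6))² = (82 + ((-6)² + 10*11² + 11*(-6)*11))² = (82 + (36 + 10*121 - 726))² = (82 + (36 + 1210 - 726))² = (82 + 520)² = 602² = 362404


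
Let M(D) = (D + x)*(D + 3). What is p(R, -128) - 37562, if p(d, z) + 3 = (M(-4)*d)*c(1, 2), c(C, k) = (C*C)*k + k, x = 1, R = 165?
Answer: -35585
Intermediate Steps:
c(C, k) = k + k*C**2 (c(C, k) = C**2*k + k = k*C**2 + k = k + k*C**2)
M(D) = (1 + D)*(3 + D) (M(D) = (D + 1)*(D + 3) = (1 + D)*(3 + D))
p(d, z) = -3 + 12*d (p(d, z) = -3 + ((3 + (-4)**2 + 4*(-4))*d)*(2*(1 + 1**2)) = -3 + ((3 + 16 - 16)*d)*(2*(1 + 1)) = -3 + (3*d)*(2*2) = -3 + (3*d)*4 = -3 + 12*d)
p(R, -128) - 37562 = (-3 + 12*165) - 37562 = (-3 + 1980) - 37562 = 1977 - 37562 = -35585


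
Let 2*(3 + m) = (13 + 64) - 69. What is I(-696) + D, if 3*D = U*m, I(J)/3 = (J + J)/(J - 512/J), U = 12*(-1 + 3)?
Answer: 105902/7561 ≈ 14.006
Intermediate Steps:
m = 1 (m = -3 + ((13 + 64) - 69)/2 = -3 + (77 - 69)/2 = -3 + (½)*8 = -3 + 4 = 1)
U = 24 (U = 12*2 = 24)
I(J) = 6*J/(J - 512/J) (I(J) = 3*((J + J)/(J - 512/J)) = 3*((2*J)/(J - 512/J)) = 3*(2*J/(J - 512/J)) = 6*J/(J - 512/J))
D = 8 (D = (24*1)/3 = (⅓)*24 = 8)
I(-696) + D = 6*(-696)²/(-512 + (-696)²) + 8 = 6*484416/(-512 + 484416) + 8 = 6*484416/483904 + 8 = 6*484416*(1/483904) + 8 = 45414/7561 + 8 = 105902/7561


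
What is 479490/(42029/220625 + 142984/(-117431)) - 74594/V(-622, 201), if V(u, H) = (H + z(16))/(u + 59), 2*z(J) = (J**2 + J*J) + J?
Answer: -423548213836958848/1124891539815 ≈ -3.7652e+5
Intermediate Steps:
z(J) = J**2 + J/2 (z(J) = ((J**2 + J*J) + J)/2 = ((J**2 + J**2) + J)/2 = (2*J**2 + J)/2 = (J + 2*J**2)/2 = J**2 + J/2)
V(u, H) = (264 + H)/(59 + u) (V(u, H) = (H + 16*(1/2 + 16))/(u + 59) = (H + 16*(33/2))/(59 + u) = (H + 264)/(59 + u) = (264 + H)/(59 + u))
479490/(42029/220625 + 142984/(-117431)) - 74594/V(-622, 201) = 479490/(42029/220625 + 142984/(-117431)) - 74594*(59 - 622)/(264 + 201) = 479490/(42029*(1/220625) + 142984*(-1/117431)) - 74594/(465/(-563)) = 479490/(42029/220625 - 142984/117431) - 74594/((-1/563*465)) = 479490/(-26610337501/25908214375) - 74594/(-465/563) = 479490*(-25908214375/26610337501) - 74594*(-563/465) = -1129339064606250/2419121591 + 41996422/465 = -423548213836958848/1124891539815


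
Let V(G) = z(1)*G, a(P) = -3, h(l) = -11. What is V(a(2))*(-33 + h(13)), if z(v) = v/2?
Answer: 66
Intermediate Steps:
z(v) = v/2 (z(v) = v*(½) = v/2)
V(G) = G/2 (V(G) = ((½)*1)*G = G/2)
V(a(2))*(-33 + h(13)) = ((½)*(-3))*(-33 - 11) = -3/2*(-44) = 66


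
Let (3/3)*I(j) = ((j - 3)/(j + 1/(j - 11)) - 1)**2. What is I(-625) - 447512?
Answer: -70710048718850863/158007045001 ≈ -4.4751e+5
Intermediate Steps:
I(j) = (-1 + (-3 + j)/(j + 1/(-11 + j)))**2 (I(j) = ((j - 3)/(j + 1/(j - 11)) - 1)**2 = ((-3 + j)/(j + 1/(-11 + j)) - 1)**2 = (-1 + (-3 + j)/(j + 1/(-11 + j)))**2)
I(-625) - 447512 = (-32 + 3*(-625))**2/(1 + (-625)**2 - 11*(-625))**2 - 447512 = (-32 - 1875)**2/(1 + 390625 + 6875)**2 - 447512 = (-1907)**2/397501**2 - 447512 = 3636649*(1/158007045001) - 447512 = 3636649/158007045001 - 447512 = -70710048718850863/158007045001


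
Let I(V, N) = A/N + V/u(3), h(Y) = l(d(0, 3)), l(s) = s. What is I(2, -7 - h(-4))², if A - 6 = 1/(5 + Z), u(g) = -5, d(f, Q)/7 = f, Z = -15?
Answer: 7569/4900 ≈ 1.5447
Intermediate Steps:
d(f, Q) = 7*f
h(Y) = 0 (h(Y) = 7*0 = 0)
A = 59/10 (A = 6 + 1/(5 - 15) = 6 + 1/(-10) = 6 - ⅒ = 59/10 ≈ 5.9000)
I(V, N) = -V/5 + 59/(10*N) (I(V, N) = 59/(10*N) + V/(-5) = 59/(10*N) + V*(-⅕) = 59/(10*N) - V/5 = -V/5 + 59/(10*N))
I(2, -7 - h(-4))² = (-⅕*2 + 59/(10*(-7 - 1*0)))² = (-⅖ + 59/(10*(-7 + 0)))² = (-⅖ + (59/10)/(-7))² = (-⅖ + (59/10)*(-⅐))² = (-⅖ - 59/70)² = (-87/70)² = 7569/4900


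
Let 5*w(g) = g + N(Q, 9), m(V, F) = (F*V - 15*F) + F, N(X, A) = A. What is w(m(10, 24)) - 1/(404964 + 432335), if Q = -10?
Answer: -72845018/4186495 ≈ -17.400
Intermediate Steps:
m(V, F) = -14*F + F*V (m(V, F) = (-15*F + F*V) + F = -14*F + F*V)
w(g) = 9/5 + g/5 (w(g) = (g + 9)/5 = (9 + g)/5 = 9/5 + g/5)
w(m(10, 24)) - 1/(404964 + 432335) = (9/5 + (24*(-14 + 10))/5) - 1/(404964 + 432335) = (9/5 + (24*(-4))/5) - 1/837299 = (9/5 + (1/5)*(-96)) - 1*1/837299 = (9/5 - 96/5) - 1/837299 = -87/5 - 1/837299 = -72845018/4186495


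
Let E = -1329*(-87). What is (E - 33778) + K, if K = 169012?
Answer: 250857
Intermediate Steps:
E = 115623
(E - 33778) + K = (115623 - 33778) + 169012 = 81845 + 169012 = 250857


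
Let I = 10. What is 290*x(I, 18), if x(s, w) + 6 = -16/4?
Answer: -2900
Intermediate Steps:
x(s, w) = -10 (x(s, w) = -6 - 16/4 = -6 - 16*¼ = -6 - 4 = -10)
290*x(I, 18) = 290*(-10) = -2900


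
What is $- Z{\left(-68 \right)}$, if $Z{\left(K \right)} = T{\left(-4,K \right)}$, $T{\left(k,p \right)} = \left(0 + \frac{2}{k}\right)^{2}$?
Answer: $- \frac{1}{4} \approx -0.25$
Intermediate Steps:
$T{\left(k,p \right)} = \frac{4}{k^{2}}$ ($T{\left(k,p \right)} = \left(\frac{2}{k}\right)^{2} = \frac{4}{k^{2}}$)
$Z{\left(K \right)} = \frac{1}{4}$ ($Z{\left(K \right)} = \frac{4}{16} = 4 \cdot \frac{1}{16} = \frac{1}{4}$)
$- Z{\left(-68 \right)} = \left(-1\right) \frac{1}{4} = - \frac{1}{4}$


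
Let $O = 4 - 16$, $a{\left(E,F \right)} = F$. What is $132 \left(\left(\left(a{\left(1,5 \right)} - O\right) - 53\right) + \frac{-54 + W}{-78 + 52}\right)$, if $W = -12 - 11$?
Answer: $- \frac{56694}{13} \approx -4361.1$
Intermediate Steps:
$W = -23$ ($W = -12 - 11 = -23$)
$O = -12$
$132 \left(\left(\left(a{\left(1,5 \right)} - O\right) - 53\right) + \frac{-54 + W}{-78 + 52}\right) = 132 \left(\left(\left(5 - -12\right) - 53\right) + \frac{-54 - 23}{-78 + 52}\right) = 132 \left(\left(\left(5 + 12\right) - 53\right) - \frac{77}{-26}\right) = 132 \left(\left(17 - 53\right) - - \frac{77}{26}\right) = 132 \left(-36 + \frac{77}{26}\right) = 132 \left(- \frac{859}{26}\right) = - \frac{56694}{13}$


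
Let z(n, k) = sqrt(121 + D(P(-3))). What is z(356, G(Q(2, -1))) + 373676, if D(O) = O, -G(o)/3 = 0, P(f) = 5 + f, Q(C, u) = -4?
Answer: 373676 + sqrt(123) ≈ 3.7369e+5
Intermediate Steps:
G(o) = 0 (G(o) = -3*0 = 0)
z(n, k) = sqrt(123) (z(n, k) = sqrt(121 + (5 - 3)) = sqrt(121 + 2) = sqrt(123))
z(356, G(Q(2, -1))) + 373676 = sqrt(123) + 373676 = 373676 + sqrt(123)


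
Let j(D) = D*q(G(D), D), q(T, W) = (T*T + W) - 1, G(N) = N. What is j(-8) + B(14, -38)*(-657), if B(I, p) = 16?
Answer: -10952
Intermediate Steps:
q(T, W) = -1 + W + T**2 (q(T, W) = (T**2 + W) - 1 = (W + T**2) - 1 = -1 + W + T**2)
j(D) = D*(-1 + D + D**2)
j(-8) + B(14, -38)*(-657) = -8*(-1 - 8 + (-8)**2) + 16*(-657) = -8*(-1 - 8 + 64) - 10512 = -8*55 - 10512 = -440 - 10512 = -10952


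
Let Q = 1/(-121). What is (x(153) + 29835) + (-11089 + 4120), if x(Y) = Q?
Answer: 2766785/121 ≈ 22866.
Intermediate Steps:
Q = -1/121 ≈ -0.0082645
x(Y) = -1/121
(x(153) + 29835) + (-11089 + 4120) = (-1/121 + 29835) + (-11089 + 4120) = 3610034/121 - 6969 = 2766785/121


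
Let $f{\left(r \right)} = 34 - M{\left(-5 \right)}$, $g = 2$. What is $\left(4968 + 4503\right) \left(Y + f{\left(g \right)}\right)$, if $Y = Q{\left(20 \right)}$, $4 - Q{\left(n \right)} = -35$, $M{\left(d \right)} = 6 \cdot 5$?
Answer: $407253$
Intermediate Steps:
$M{\left(d \right)} = 30$
$Q{\left(n \right)} = 39$ ($Q{\left(n \right)} = 4 - -35 = 4 + 35 = 39$)
$Y = 39$
$f{\left(r \right)} = 4$ ($f{\left(r \right)} = 34 - 30 = 4$)
$\left(4968 + 4503\right) \left(Y + f{\left(g \right)}\right) = \left(4968 + 4503\right) \left(39 + 4\right) = 9471 \cdot 43 = 407253$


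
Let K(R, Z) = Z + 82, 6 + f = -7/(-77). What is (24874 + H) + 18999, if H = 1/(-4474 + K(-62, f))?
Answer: 2122444110/48377 ≈ 43873.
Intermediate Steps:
f = -65/11 (f = -6 - 7/(-77) = -6 - 7*(-1/77) = -6 + 1/11 = -65/11 ≈ -5.9091)
K(R, Z) = 82 + Z
H = -11/48377 (H = 1/(-4474 + (82 - 65/11)) = 1/(-4474 + 837/11) = 1/(-48377/11) = -11/48377 ≈ -0.00022738)
(24874 + H) + 18999 = (24874 - 11/48377) + 18999 = 1203329487/48377 + 18999 = 2122444110/48377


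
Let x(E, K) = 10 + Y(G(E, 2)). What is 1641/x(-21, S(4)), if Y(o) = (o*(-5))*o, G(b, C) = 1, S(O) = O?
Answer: 1641/5 ≈ 328.20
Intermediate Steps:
Y(o) = -5*o**2 (Y(o) = (-5*o)*o = -5*o**2)
x(E, K) = 5 (x(E, K) = 10 - 5*1**2 = 10 - 5*1 = 10 - 5 = 5)
1641/x(-21, S(4)) = 1641/5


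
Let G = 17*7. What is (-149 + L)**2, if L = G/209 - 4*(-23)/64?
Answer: 241616487025/11182336 ≈ 21607.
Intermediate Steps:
G = 119
L = 6711/3344 (L = 119/209 - 4*(-23)/64 = 119*(1/209) + 92*(1/64) = 119/209 + 23/16 = 6711/3344 ≈ 2.0069)
(-149 + L)**2 = (-149 + 6711/3344)**2 = (-491545/3344)**2 = 241616487025/11182336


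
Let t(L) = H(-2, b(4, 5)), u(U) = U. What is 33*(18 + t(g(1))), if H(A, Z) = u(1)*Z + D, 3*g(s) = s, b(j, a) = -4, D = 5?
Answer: 627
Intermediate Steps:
g(s) = s/3
H(A, Z) = 5 + Z (H(A, Z) = 1*Z + 5 = Z + 5 = 5 + Z)
t(L) = 1 (t(L) = 5 - 4 = 1)
33*(18 + t(g(1))) = 33*(18 + 1) = 33*19 = 627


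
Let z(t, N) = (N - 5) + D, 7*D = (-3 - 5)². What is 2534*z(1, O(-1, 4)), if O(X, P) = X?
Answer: 7964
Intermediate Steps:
D = 64/7 (D = (-3 - 5)²/7 = (⅐)*(-8)² = (⅐)*64 = 64/7 ≈ 9.1429)
z(t, N) = 29/7 + N (z(t, N) = (N - 5) + 64/7 = (-5 + N) + 64/7 = 29/7 + N)
2534*z(1, O(-1, 4)) = 2534*(29/7 - 1) = 2534*(22/7) = 7964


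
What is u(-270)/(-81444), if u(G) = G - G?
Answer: 0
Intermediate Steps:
u(G) = 0
u(-270)/(-81444) = 0/(-81444) = 0*(-1/81444) = 0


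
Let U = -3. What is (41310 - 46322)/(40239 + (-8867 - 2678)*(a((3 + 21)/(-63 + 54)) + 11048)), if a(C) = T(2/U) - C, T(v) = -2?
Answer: 2148/54649979 ≈ 3.9305e-5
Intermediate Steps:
a(C) = -2 - C
(41310 - 46322)/(40239 + (-8867 - 2678)*(a((3 + 21)/(-63 + 54)) + 11048)) = (41310 - 46322)/(40239 + (-8867 - 2678)*((-2 - (3 + 21)/(-63 + 54)) + 11048)) = -5012/(40239 - 11545*((-2 - 24/(-9)) + 11048)) = -5012/(40239 - 11545*((-2 - 24*(-1)/9) + 11048)) = -5012/(40239 - 11545*((-2 - 1*(-8/3)) + 11048)) = -5012/(40239 - 11545*((-2 + 8/3) + 11048)) = -5012/(40239 - 11545*(2/3 + 11048)) = -5012/(40239 - 11545*33146/3) = -5012/(40239 - 382670570/3) = -5012/(-382549853/3) = -5012*(-3/382549853) = 2148/54649979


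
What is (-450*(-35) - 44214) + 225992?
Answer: 197528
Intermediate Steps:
(-450*(-35) - 44214) + 225992 = (15750 - 44214) + 225992 = -28464 + 225992 = 197528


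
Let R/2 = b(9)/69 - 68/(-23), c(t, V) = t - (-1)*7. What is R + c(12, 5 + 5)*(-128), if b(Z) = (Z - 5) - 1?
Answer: -2426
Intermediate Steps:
c(t, V) = 7 + t (c(t, V) = t - 1*(-7) = t + 7 = 7 + t)
b(Z) = -6 + Z (b(Z) = (-5 + Z) - 1 = -6 + Z)
R = 6 (R = 2*((-6 + 9)/69 - 68/(-23)) = 2*(3*(1/69) - 68*(-1/23)) = 2*(1/23 + 68/23) = 2*3 = 6)
R + c(12, 5 + 5)*(-128) = 6 + (7 + 12)*(-128) = 6 + 19*(-128) = 6 - 2432 = -2426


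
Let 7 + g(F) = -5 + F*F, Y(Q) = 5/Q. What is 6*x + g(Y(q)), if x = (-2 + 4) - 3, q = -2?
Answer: -47/4 ≈ -11.750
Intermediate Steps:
x = -1 (x = 2 - 3 = -1)
g(F) = -12 + F**2 (g(F) = -7 + (-5 + F*F) = -7 + (-5 + F**2) = -12 + F**2)
6*x + g(Y(q)) = 6*(-1) + (-12 + (5/(-2))**2) = -6 + (-12 + (5*(-1/2))**2) = -6 + (-12 + (-5/2)**2) = -6 + (-12 + 25/4) = -6 - 23/4 = -47/4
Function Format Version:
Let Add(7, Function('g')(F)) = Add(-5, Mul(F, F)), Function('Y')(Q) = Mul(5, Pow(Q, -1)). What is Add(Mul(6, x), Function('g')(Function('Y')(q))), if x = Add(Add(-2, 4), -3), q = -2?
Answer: Rational(-47, 4) ≈ -11.750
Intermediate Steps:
x = -1 (x = Add(2, -3) = -1)
Function('g')(F) = Add(-12, Pow(F, 2)) (Function('g')(F) = Add(-7, Add(-5, Mul(F, F))) = Add(-7, Add(-5, Pow(F, 2))) = Add(-12, Pow(F, 2)))
Add(Mul(6, x), Function('g')(Function('Y')(q))) = Add(Mul(6, -1), Add(-12, Pow(Mul(5, Pow(-2, -1)), 2))) = Add(-6, Add(-12, Pow(Mul(5, Rational(-1, 2)), 2))) = Add(-6, Add(-12, Pow(Rational(-5, 2), 2))) = Add(-6, Add(-12, Rational(25, 4))) = Add(-6, Rational(-23, 4)) = Rational(-47, 4)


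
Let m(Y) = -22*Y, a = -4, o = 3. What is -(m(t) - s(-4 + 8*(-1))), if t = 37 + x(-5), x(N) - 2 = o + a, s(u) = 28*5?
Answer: 976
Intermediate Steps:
s(u) = 140
x(N) = 1 (x(N) = 2 + (3 - 4) = 2 - 1 = 1)
t = 38 (t = 37 + 1 = 38)
-(m(t) - s(-4 + 8*(-1))) = -(-22*38 - 1*140) = -(-836 - 140) = -1*(-976) = 976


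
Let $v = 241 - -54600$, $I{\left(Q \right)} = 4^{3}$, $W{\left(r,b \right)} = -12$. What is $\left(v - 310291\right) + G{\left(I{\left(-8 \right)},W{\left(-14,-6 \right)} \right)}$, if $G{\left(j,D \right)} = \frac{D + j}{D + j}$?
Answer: $-255449$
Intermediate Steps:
$I{\left(Q \right)} = 64$
$v = 54841$ ($v = 241 + 54600 = 54841$)
$G{\left(j,D \right)} = 1$
$\left(v - 310291\right) + G{\left(I{\left(-8 \right)},W{\left(-14,-6 \right)} \right)} = \left(54841 - 310291\right) + 1 = -255450 + 1 = -255449$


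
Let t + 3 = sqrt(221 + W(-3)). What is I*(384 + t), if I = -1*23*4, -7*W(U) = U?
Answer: -35052 - 460*sqrt(434)/7 ≈ -36421.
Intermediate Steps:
W(U) = -U/7
I = -92 (I = -23*4 = -92)
t = -3 + 5*sqrt(434)/7 (t = -3 + sqrt(221 - 1/7*(-3)) = -3 + sqrt(221 + 3/7) = -3 + sqrt(1550/7) = -3 + 5*sqrt(434)/7 ≈ 11.880)
I*(384 + t) = -92*(384 + (-3 + 5*sqrt(434)/7)) = -92*(381 + 5*sqrt(434)/7) = -35052 - 460*sqrt(434)/7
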